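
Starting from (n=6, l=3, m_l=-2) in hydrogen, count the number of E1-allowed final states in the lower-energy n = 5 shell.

5

E1 requires Δl = ±1, so l_f ∈ {2, 4}; with 0 ≤ l_f ≤ n_f−1 = 4, the allowed l_f values are {2, 4}.
For l_f = 2: m_f ∈ {m_i−1, m_i, m_i+1} ∩ [−2, 2] = {-2, -1} → 2 states.
For l_f = 4: m_f ∈ {m_i−1, m_i, m_i+1} ∩ [−4, 4] = {-3, -2, -1} → 3 states.
Total: 5.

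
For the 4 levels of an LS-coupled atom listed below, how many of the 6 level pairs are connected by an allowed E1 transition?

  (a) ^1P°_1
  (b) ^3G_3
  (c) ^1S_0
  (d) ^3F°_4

(a)–(b): forbidden (ΔS, ΔL, ΔJ).
(a)–(c): allowed.
(a)–(d): forbidden (parity, ΔS, ΔL, ΔJ).
(b)–(c): forbidden (parity, ΔS, ΔL, ΔJ).
(b)–(d): allowed.
(c)–(d): forbidden (ΔS, ΔL, ΔJ).
Allowed pairs: 2 of 6.

2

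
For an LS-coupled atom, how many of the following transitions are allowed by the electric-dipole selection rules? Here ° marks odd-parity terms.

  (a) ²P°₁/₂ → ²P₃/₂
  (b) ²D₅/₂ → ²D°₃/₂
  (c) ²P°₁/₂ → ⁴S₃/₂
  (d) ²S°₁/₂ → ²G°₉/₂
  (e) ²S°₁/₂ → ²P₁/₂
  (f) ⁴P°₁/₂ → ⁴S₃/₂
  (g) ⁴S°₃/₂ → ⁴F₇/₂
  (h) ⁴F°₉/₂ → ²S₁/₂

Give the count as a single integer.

(a) allowed
(b) allowed
(c) forbidden (ΔS fails)
(d) forbidden (parity, ΔL, ΔJ fail)
(e) allowed
(f) allowed
(g) forbidden (ΔL, ΔJ fail)
(h) forbidden (ΔS, ΔL, ΔJ fail)
Total allowed: 4 of 8.

4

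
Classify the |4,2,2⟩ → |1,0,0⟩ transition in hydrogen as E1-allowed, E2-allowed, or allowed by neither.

Δl = 0 − 2 = -2; l_i + l_f = 2.
Δm_l = -2.
E1 (Δl = ±1, |Δm_l| ≤ 1): not satisfied.
E2 (Δl = 0,±2, l_i+l_f ≥ 2, |Δm_l| ≤ 2): satisfied.

E2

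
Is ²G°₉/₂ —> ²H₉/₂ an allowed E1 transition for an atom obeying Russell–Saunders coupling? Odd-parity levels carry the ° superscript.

allowed

Initial level: S=1/2, L=4, J=9/2, parity odd. Final level: S=1/2, L=5, J=9/2, parity even.
Parity must change: odd → even — satisfied.
ΔS = 0: S: 1/2 → 1/2 — satisfied.
ΔL = 0, ±1 (not L=0↔0): L: 4 → 5, ΔL = +1 — satisfied.
ΔJ = 0, ±1 (not J=0↔0): J: 9/2 → 9/2, ΔJ = +0 — satisfied.
All four E1 rules are satisfied.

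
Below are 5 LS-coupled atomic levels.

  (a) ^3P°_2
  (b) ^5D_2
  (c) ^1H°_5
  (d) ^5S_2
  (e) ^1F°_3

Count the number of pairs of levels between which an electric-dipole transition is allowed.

(a)–(b): forbidden (ΔS).
(a)–(c): forbidden (parity, ΔS, ΔL, ΔJ).
(a)–(d): forbidden (ΔS).
(a)–(e): forbidden (parity, ΔS, ΔL).
(b)–(c): forbidden (ΔS, ΔL, ΔJ).
(b)–(d): forbidden (parity, ΔL).
(b)–(e): forbidden (ΔS).
(c)–(d): forbidden (ΔS, ΔL, ΔJ).
(c)–(e): forbidden (parity, ΔL, ΔJ).
(d)–(e): forbidden (ΔS, ΔL).
Allowed pairs: 0 of 10.

0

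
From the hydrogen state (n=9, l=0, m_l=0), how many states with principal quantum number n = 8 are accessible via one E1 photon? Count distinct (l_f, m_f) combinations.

3

E1 requires Δl = ±1, so l_f ∈ {-1, 1}; with 0 ≤ l_f ≤ n_f−1 = 7, the allowed l_f values are {1}.
For l_f = 1: m_f ∈ {m_i−1, m_i, m_i+1} ∩ [−1, 1] = {-1, 0, 1} → 3 states.
Total: 3.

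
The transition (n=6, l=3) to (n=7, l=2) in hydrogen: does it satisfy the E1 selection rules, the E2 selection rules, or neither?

E1

Δl = 2 − 3 = -1; l_i + l_f = 5.
E1 (Δl = ±1): satisfied.
E2 (Δl = 0,±2, l_i+l_f ≥ 2): not satisfied.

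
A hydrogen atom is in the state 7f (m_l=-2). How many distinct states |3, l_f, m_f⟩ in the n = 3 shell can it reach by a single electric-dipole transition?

2

E1 requires Δl = ±1, so l_f ∈ {2, 4}; with 0 ≤ l_f ≤ n_f−1 = 2, the allowed l_f values are {2}.
For l_f = 2: m_f ∈ {m_i−1, m_i, m_i+1} ∩ [−2, 2] = {-2, -1} → 2 states.
Total: 2.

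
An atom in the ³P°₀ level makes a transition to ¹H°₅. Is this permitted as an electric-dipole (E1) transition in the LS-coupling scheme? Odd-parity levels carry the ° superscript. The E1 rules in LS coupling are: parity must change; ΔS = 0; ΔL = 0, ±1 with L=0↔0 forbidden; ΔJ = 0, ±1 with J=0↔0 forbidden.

forbidden

Reading off the term symbols: S 1→0, L 1→5, J 0→5, parity odd→odd.
Parity must change: odd → odd — ✗.
ΔS = 0: S: 1 → 0 — ✗.
ΔL = 0, ±1 (not L=0↔0): L: 1 → 5, ΔL = +4 — ✗.
ΔJ = 0, ±1 (not J=0↔0): J: 0 → 5, ΔJ = +5 — ✗.
Rule(s) violated: parity, ΔS, ΔL, ΔJ.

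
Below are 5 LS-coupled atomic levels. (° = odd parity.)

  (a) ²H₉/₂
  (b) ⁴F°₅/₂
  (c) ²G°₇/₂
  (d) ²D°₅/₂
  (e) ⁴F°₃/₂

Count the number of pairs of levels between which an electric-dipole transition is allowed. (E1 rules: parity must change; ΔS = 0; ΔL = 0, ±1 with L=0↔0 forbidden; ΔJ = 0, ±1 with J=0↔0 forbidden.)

1

(a)–(b): forbidden (ΔS, ΔL, ΔJ).
(a)–(c): allowed.
(a)–(d): forbidden (ΔL, ΔJ).
(a)–(e): forbidden (ΔS, ΔL, ΔJ).
(b)–(c): forbidden (parity, ΔS).
(b)–(d): forbidden (parity, ΔS).
(b)–(e): forbidden (parity).
(c)–(d): forbidden (parity, ΔL).
(c)–(e): forbidden (parity, ΔS, ΔJ).
(d)–(e): forbidden (parity, ΔS).
Allowed pairs: 1 of 10.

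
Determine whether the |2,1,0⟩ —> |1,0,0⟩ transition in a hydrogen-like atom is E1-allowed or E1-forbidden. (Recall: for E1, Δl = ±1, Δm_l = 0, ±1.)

l: 1 → 0 (Δl = -1). Δl = ±1 ✓.
Δm_l = 0 − (0) = +0. E1 requires Δm_l = 0, ±1: ✓.
All E1 selection rules are satisfied.

allowed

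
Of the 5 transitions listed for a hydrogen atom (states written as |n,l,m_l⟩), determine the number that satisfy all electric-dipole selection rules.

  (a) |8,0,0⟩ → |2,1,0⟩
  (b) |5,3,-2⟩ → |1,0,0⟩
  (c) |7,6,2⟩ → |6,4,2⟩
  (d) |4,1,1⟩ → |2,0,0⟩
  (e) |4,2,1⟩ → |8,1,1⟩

3

(a) allowed
(b) forbidden — Δl = -3 (E1 requires Δl = ±1); Δm_l = +2 (E1 requires Δm_l = 0, ±1)
(c) forbidden — Δl = -2 (E1 requires Δl = ±1)
(d) allowed
(e) allowed
Total allowed: 3 of 5.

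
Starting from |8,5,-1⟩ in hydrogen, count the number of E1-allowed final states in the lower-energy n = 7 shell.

6

E1 requires Δl = ±1, so l_f ∈ {4, 6}; with 0 ≤ l_f ≤ n_f−1 = 6, the allowed l_f values are {4, 6}.
For l_f = 4: m_f ∈ {m_i−1, m_i, m_i+1} ∩ [−4, 4] = {-2, -1, 0} → 3 states.
For l_f = 6: m_f ∈ {m_i−1, m_i, m_i+1} ∩ [−6, 6] = {-2, -1, 0} → 3 states.
Total: 6.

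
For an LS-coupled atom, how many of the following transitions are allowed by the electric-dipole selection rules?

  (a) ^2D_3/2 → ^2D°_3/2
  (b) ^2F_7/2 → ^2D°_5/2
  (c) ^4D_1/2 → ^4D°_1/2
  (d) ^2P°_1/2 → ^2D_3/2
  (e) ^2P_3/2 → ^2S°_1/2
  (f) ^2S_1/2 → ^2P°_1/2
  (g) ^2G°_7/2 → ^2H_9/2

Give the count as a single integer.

(a) allowed
(b) allowed
(c) allowed
(d) allowed
(e) allowed
(f) allowed
(g) allowed
Total allowed: 7 of 7.

7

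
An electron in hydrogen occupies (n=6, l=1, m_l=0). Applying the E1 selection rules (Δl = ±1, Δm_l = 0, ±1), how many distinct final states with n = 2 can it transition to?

1

E1 requires Δl = ±1, so l_f ∈ {0, 2}; with 0 ≤ l_f ≤ n_f−1 = 1, the allowed l_f values are {0}.
For l_f = 0: m_f ∈ {m_i−1, m_i, m_i+1} ∩ [−0, 0] = {0} → 1 state.
Total: 1.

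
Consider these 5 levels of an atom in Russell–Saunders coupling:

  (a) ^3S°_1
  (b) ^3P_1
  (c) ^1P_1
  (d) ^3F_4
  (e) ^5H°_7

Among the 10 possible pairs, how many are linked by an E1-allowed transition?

(a)–(b): allowed.
(a)–(c): forbidden (ΔS).
(a)–(d): forbidden (ΔL, ΔJ).
(a)–(e): forbidden (parity, ΔS, ΔL, ΔJ).
(b)–(c): forbidden (parity, ΔS).
(b)–(d): forbidden (parity, ΔL, ΔJ).
(b)–(e): forbidden (ΔS, ΔL, ΔJ).
(c)–(d): forbidden (parity, ΔS, ΔL, ΔJ).
(c)–(e): forbidden (ΔS, ΔL, ΔJ).
(d)–(e): forbidden (ΔS, ΔL, ΔJ).
Allowed pairs: 1 of 10.

1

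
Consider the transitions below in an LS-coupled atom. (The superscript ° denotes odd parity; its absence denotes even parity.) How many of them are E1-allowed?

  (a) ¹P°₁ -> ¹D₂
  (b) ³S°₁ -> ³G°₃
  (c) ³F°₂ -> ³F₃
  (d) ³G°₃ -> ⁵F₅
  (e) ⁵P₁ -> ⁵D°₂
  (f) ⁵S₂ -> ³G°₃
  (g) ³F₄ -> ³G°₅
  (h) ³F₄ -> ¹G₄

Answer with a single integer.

4

(a) allowed
(b) forbidden (parity, ΔL, ΔJ fail)
(c) allowed
(d) forbidden (ΔS, ΔJ fail)
(e) allowed
(f) forbidden (ΔS, ΔL fail)
(g) allowed
(h) forbidden (parity, ΔS fail)
Total allowed: 4 of 8.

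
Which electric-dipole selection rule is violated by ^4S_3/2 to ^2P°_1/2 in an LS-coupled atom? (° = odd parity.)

Initial level: S=3/2, L=0, J=3/2, parity even. Final level: S=1/2, L=1, J=1/2, parity odd.
Parity must change: even → odd — ok.
ΔS = 0: S: 3/2 → 1/2 — fails.
ΔL = 0, ±1 (not L=0↔0): L: 0 → 1, ΔL = +1 — ok.
ΔJ = 0, ±1 (not J=0↔0): J: 3/2 → 1/2, ΔJ = -1 — ok.

the ΔS = 0 rule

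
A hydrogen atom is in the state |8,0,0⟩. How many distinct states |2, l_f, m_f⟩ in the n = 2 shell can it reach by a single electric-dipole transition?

E1 requires Δl = ±1, so l_f ∈ {-1, 1}; with 0 ≤ l_f ≤ n_f−1 = 1, the allowed l_f values are {1}.
For l_f = 1: m_f ∈ {m_i−1, m_i, m_i+1} ∩ [−1, 1] = {-1, 0, 1} → 3 states.
Total: 3.

3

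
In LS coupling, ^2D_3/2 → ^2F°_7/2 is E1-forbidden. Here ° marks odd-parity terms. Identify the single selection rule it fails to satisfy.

the ΔJ = 0, ±1 rule

Reading off the term symbols: S 1/2→1/2, L 2→3, J 3/2→7/2, parity even→odd.
Parity must change: even → odd — ✓.
ΔJ = 0, ±1 (not J=0↔0): J: 3/2 → 7/2, ΔJ = +2 — ✗.
ΔS = 0: S: 1/2 → 1/2 — ✓.
ΔL = 0, ±1 (not L=0↔0): L: 2 → 3, ΔL = +1 — ✓.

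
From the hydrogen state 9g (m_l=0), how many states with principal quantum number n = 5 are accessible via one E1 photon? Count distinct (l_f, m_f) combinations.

3

E1 requires Δl = ±1, so l_f ∈ {3, 5}; with 0 ≤ l_f ≤ n_f−1 = 4, the allowed l_f values are {3}.
For l_f = 3: m_f ∈ {m_i−1, m_i, m_i+1} ∩ [−3, 3] = {-1, 0, 1} → 3 states.
Total: 3.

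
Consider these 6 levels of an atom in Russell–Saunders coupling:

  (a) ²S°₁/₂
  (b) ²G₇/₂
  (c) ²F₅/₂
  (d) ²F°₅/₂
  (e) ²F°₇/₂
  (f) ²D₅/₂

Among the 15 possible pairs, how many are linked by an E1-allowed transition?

(a)–(b): forbidden (ΔL, ΔJ).
(a)–(c): forbidden (ΔL, ΔJ).
(a)–(d): forbidden (parity, ΔL, ΔJ).
(a)–(e): forbidden (parity, ΔL, ΔJ).
(a)–(f): forbidden (ΔL, ΔJ).
(b)–(c): forbidden (parity).
(b)–(d): allowed.
(b)–(e): allowed.
(b)–(f): forbidden (parity, ΔL).
(c)–(d): allowed.
(c)–(e): allowed.
(c)–(f): forbidden (parity).
(d)–(e): forbidden (parity).
(d)–(f): allowed.
(e)–(f): allowed.
Allowed pairs: 6 of 15.

6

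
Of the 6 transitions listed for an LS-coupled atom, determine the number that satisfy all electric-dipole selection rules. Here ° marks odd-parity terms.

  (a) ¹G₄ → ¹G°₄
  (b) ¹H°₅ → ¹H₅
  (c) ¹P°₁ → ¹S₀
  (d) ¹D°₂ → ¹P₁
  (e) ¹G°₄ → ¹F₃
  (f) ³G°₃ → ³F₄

(a) allowed
(b) allowed
(c) allowed
(d) allowed
(e) allowed
(f) allowed
Total allowed: 6 of 6.

6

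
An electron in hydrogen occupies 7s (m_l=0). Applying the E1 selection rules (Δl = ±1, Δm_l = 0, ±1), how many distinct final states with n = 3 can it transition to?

3

E1 requires Δl = ±1, so l_f ∈ {-1, 1}; with 0 ≤ l_f ≤ n_f−1 = 2, the allowed l_f values are {1}.
For l_f = 1: m_f ∈ {m_i−1, m_i, m_i+1} ∩ [−1, 1] = {-1, 0, 1} → 3 states.
Total: 3.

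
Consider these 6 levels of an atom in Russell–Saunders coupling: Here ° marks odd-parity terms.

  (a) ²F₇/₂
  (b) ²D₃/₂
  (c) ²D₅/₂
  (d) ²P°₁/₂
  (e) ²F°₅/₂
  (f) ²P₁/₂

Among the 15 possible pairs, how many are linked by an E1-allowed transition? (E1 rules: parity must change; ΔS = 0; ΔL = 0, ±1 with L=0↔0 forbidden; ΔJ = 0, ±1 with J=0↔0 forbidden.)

(a)–(b): forbidden (parity, ΔJ).
(a)–(c): forbidden (parity).
(a)–(d): forbidden (ΔL, ΔJ).
(a)–(e): allowed.
(a)–(f): forbidden (parity, ΔL, ΔJ).
(b)–(c): forbidden (parity).
(b)–(d): allowed.
(b)–(e): allowed.
(b)–(f): forbidden (parity).
(c)–(d): forbidden (ΔJ).
(c)–(e): allowed.
(c)–(f): forbidden (parity, ΔJ).
(d)–(e): forbidden (parity, ΔL, ΔJ).
(d)–(f): allowed.
(e)–(f): forbidden (ΔL, ΔJ).
Allowed pairs: 5 of 15.

5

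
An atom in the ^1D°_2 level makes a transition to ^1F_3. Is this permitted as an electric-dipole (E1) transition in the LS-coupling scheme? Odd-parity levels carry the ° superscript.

Initial level: S=0, L=2, J=2, parity odd. Final level: S=0, L=3, J=3, parity even.
Parity must change: odd → even — passes.
ΔS = 0: S: 0 → 0 — passes.
ΔL = 0, ±1 (not L=0↔0): L: 2 → 3, ΔL = +1 — passes.
ΔJ = 0, ±1 (not J=0↔0): J: 2 → 3, ΔJ = +1 — passes.
All four E1 rules are satisfied.

allowed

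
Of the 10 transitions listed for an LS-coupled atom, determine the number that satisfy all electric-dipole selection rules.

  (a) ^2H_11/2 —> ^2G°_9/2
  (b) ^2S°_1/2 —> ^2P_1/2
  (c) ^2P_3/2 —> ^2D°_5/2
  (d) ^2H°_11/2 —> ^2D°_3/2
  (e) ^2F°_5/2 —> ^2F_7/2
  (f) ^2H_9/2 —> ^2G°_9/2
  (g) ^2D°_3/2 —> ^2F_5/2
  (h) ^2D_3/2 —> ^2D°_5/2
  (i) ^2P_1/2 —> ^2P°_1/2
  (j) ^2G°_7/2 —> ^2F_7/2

9

(a) allowed
(b) allowed
(c) allowed
(d) forbidden (parity, ΔL, ΔJ fail)
(e) allowed
(f) allowed
(g) allowed
(h) allowed
(i) allowed
(j) allowed
Total allowed: 9 of 10.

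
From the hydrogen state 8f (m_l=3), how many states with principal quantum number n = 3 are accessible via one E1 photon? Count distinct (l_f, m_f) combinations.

E1 requires Δl = ±1, so l_f ∈ {2, 4}; with 0 ≤ l_f ≤ n_f−1 = 2, the allowed l_f values are {2}.
For l_f = 2: m_f ∈ {m_i−1, m_i, m_i+1} ∩ [−2, 2] = {2} → 1 state.
Total: 1.

1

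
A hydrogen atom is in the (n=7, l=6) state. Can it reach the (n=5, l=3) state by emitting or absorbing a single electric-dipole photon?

forbidden

l: 6 → 3 (Δl = -3). Δl = ±1 ✗.
The transition is electric-dipole forbidden.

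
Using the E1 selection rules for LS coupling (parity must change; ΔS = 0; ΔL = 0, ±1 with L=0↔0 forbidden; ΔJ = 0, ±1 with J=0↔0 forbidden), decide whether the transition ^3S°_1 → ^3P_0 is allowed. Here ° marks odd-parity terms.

Reading off the term symbols: S 1→1, L 0→1, J 1→0, parity odd→even.
Parity must change: odd → even — ok.
ΔS = 0: S: 1 → 1 — ok.
ΔL = 0, ±1 (not L=0↔0): L: 0 → 1, ΔL = +1 — ok.
ΔJ = 0, ±1 (not J=0↔0): J: 1 → 0, ΔJ = -1 — ok.
All four E1 rules are satisfied.

allowed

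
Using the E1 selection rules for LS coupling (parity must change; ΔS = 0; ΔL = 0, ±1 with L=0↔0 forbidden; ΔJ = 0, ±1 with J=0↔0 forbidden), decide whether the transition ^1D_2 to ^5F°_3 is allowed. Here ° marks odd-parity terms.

forbidden

Parity must change: even → odd — satisfied.
ΔS = 0: S: 0 → 2 — violated.
ΔL = 0, ±1 (not L=0↔0): L: 2 → 3, ΔL = +1 — satisfied.
ΔJ = 0, ±1 (not J=0↔0): J: 2 → 3, ΔJ = +1 — satisfied.
Rule(s) violated: ΔS.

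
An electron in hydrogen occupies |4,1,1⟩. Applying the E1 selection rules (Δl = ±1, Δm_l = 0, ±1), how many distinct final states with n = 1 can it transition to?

1

E1 requires Δl = ±1, so l_f ∈ {0, 2}; with 0 ≤ l_f ≤ n_f−1 = 0, the allowed l_f values are {0}.
For l_f = 0: m_f ∈ {m_i−1, m_i, m_i+1} ∩ [−0, 0] = {0} → 1 state.
Total: 1.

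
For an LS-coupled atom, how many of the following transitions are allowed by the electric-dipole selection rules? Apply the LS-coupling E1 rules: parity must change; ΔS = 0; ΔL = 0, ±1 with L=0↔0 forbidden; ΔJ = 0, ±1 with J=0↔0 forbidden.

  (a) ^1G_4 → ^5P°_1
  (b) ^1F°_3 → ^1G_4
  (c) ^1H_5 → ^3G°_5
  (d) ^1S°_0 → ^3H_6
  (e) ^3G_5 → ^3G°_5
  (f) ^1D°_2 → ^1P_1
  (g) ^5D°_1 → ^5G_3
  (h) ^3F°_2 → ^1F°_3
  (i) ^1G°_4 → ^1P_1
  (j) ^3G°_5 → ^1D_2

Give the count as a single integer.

(a) forbidden (ΔS, ΔL, ΔJ fail)
(b) allowed
(c) forbidden (ΔS fails)
(d) forbidden (ΔS, ΔL, ΔJ fail)
(e) allowed
(f) allowed
(g) forbidden (ΔL, ΔJ fail)
(h) forbidden (parity, ΔS fail)
(i) forbidden (ΔL, ΔJ fail)
(j) forbidden (ΔS, ΔL, ΔJ fail)
Total allowed: 3 of 10.

3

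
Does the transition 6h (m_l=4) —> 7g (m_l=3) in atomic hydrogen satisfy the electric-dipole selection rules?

allowed

l: 5 → 4 (Δl = -1). Δl = ±1 satisfied.
m_l: 4 → 3 (Δm_l = -1). |Δm_l| ≤ 1 satisfied.
All E1 selection rules are satisfied.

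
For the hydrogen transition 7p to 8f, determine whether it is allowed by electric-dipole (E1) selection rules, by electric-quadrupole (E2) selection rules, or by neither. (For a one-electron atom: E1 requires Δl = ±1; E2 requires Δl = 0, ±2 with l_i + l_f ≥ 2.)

Δl = 3 − 1 = +2; l_i + l_f = 4.
E1 (Δl = ±1): not satisfied.
E2 (Δl = 0,±2, l_i+l_f ≥ 2): satisfied.

E2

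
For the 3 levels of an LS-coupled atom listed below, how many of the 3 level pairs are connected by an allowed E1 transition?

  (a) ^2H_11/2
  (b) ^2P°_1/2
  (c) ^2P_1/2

(a)–(b): forbidden (ΔL, ΔJ).
(a)–(c): forbidden (parity, ΔL, ΔJ).
(b)–(c): allowed.
Allowed pairs: 1 of 3.

1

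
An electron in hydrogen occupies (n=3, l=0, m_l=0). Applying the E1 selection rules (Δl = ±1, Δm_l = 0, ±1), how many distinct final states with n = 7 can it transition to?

3

E1 requires Δl = ±1, so l_f ∈ {-1, 1}; with 0 ≤ l_f ≤ n_f−1 = 6, the allowed l_f values are {1}.
For l_f = 1: m_f ∈ {m_i−1, m_i, m_i+1} ∩ [−1, 1] = {-1, 0, 1} → 3 states.
Total: 3.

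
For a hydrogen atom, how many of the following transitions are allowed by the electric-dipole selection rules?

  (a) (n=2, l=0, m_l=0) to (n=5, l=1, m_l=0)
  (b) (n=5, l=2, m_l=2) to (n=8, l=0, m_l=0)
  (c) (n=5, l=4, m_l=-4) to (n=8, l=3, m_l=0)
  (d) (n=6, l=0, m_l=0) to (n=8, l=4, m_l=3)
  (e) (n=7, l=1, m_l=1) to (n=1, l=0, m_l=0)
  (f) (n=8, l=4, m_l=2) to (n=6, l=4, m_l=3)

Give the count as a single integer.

2

(a) allowed
(b) forbidden — Δl = -2 (E1 requires Δl = ±1); Δm_l = -2 (E1 requires Δm_l = 0, ±1)
(c) forbidden — Δm_l = +4 (E1 requires Δm_l = 0, ±1)
(d) forbidden — Δl = +4 (E1 requires Δl = ±1); Δm_l = +3 (E1 requires Δm_l = 0, ±1)
(e) allowed
(f) forbidden — Δl = +0 (E1 requires Δl = ±1)
Total allowed: 2 of 6.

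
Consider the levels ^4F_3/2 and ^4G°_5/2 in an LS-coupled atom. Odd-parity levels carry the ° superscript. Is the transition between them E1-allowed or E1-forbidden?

Parity must change: even → odd — satisfied.
ΔL = 0, ±1 (not L=0↔0): L: 3 → 4, ΔL = +1 — satisfied.
ΔJ = 0, ±1 (not J=0↔0): J: 3/2 → 5/2, ΔJ = +1 — satisfied.
ΔS = 0: S: 3/2 → 3/2 — satisfied.
All four E1 rules are satisfied.

allowed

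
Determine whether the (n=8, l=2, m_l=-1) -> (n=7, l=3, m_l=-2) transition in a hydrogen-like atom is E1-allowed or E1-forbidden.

allowed

Δl = 3 − 2 = +1; the E1 rule Δl = ±1 is ✓.
Δm_l = -2 − (-1) = -1. E1 requires Δm_l = 0, ±1: ✓.
All E1 selection rules are satisfied.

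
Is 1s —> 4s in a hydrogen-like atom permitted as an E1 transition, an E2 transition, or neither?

neither

Δl = 0 − 0 = +0; l_i + l_f = 0.
E1 (Δl = ±1): not satisfied.
E2 (Δl = 0,±2, l_i+l_f ≥ 2): not satisfied.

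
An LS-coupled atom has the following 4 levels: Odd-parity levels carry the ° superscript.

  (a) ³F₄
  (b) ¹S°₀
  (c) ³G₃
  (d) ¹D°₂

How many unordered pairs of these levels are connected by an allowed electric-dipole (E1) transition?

0

(a)–(b): forbidden (ΔS, ΔL, ΔJ).
(a)–(c): forbidden (parity).
(a)–(d): forbidden (ΔS, ΔJ).
(b)–(c): forbidden (ΔS, ΔL, ΔJ).
(b)–(d): forbidden (parity, ΔL, ΔJ).
(c)–(d): forbidden (ΔS, ΔL).
Allowed pairs: 0 of 6.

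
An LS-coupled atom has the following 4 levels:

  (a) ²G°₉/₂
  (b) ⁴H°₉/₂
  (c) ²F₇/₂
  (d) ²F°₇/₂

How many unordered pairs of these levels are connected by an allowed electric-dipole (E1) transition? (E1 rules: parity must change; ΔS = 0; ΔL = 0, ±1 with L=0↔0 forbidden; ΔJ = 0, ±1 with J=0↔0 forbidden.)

2

(a)–(b): forbidden (parity, ΔS).
(a)–(c): allowed.
(a)–(d): forbidden (parity).
(b)–(c): forbidden (ΔS, ΔL).
(b)–(d): forbidden (parity, ΔS, ΔL).
(c)–(d): allowed.
Allowed pairs: 2 of 6.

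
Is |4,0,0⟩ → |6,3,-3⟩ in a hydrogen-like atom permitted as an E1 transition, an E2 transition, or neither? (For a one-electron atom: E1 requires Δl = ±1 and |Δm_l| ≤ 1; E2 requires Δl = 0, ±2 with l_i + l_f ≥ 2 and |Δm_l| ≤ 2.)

neither

Δl = 3 − 0 = +3; l_i + l_f = 3.
Δm_l = -3.
E1 (Δl = ±1, |Δm_l| ≤ 1): not satisfied.
E2 (Δl = 0,±2, l_i+l_f ≥ 2, |Δm_l| ≤ 2): not satisfied.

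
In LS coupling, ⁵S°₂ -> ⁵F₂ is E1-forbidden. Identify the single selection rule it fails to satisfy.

Reading off the term symbols: S 2→2, L 0→3, J 2→2, parity odd→even.
Parity must change: odd → even — ✓.
ΔS = 0: S: 2 → 2 — ✓.
ΔL = 0, ±1 (not L=0↔0): L: 0 → 3, ΔL = +3 — ✗.
ΔJ = 0, ±1 (not J=0↔0): J: 2 → 2, ΔJ = +0 — ✓.

the ΔL = 0, ±1 rule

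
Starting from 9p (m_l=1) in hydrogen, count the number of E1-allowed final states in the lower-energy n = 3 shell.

4

E1 requires Δl = ±1, so l_f ∈ {0, 2}; with 0 ≤ l_f ≤ n_f−1 = 2, the allowed l_f values are {0, 2}.
For l_f = 0: m_f ∈ {m_i−1, m_i, m_i+1} ∩ [−0, 0] = {0} → 1 state.
For l_f = 2: m_f ∈ {m_i−1, m_i, m_i+1} ∩ [−2, 2] = {0, 1, 2} → 3 states.
Total: 4.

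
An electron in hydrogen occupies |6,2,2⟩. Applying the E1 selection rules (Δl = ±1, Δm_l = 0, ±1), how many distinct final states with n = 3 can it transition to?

E1 requires Δl = ±1, so l_f ∈ {1, 3}; with 0 ≤ l_f ≤ n_f−1 = 2, the allowed l_f values are {1}.
For l_f = 1: m_f ∈ {m_i−1, m_i, m_i+1} ∩ [−1, 1] = {1} → 1 state.
Total: 1.

1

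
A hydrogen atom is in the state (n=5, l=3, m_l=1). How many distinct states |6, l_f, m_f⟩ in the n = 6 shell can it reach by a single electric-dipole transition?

E1 requires Δl = ±1, so l_f ∈ {2, 4}; with 0 ≤ l_f ≤ n_f−1 = 5, the allowed l_f values are {2, 4}.
For l_f = 2: m_f ∈ {m_i−1, m_i, m_i+1} ∩ [−2, 2] = {0, 1, 2} → 3 states.
For l_f = 4: m_f ∈ {m_i−1, m_i, m_i+1} ∩ [−4, 4] = {0, 1, 2} → 3 states.
Total: 6.

6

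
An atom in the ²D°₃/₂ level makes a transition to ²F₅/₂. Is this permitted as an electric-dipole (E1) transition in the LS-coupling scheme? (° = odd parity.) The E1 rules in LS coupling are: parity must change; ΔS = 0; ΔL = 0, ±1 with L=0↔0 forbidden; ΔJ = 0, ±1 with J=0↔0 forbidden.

allowed

Reading off the term symbols: S 1/2→1/2, L 2→3, J 3/2→5/2, parity odd→even.
Parity must change: odd → even — ok.
ΔS = 0: S: 1/2 → 1/2 — ok.
ΔL = 0, ±1 (not L=0↔0): L: 2 → 3, ΔL = +1 — ok.
ΔJ = 0, ±1 (not J=0↔0): J: 3/2 → 5/2, ΔJ = +1 — ok.
All four E1 rules are satisfied.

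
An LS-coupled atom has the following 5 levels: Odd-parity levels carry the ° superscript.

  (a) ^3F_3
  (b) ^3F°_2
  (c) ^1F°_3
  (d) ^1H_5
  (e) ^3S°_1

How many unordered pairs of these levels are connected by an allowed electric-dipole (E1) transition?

(a)–(b): allowed.
(a)–(c): forbidden (ΔS).
(a)–(d): forbidden (parity, ΔS, ΔL, ΔJ).
(a)–(e): forbidden (ΔL, ΔJ).
(b)–(c): forbidden (parity, ΔS).
(b)–(d): forbidden (ΔS, ΔL, ΔJ).
(b)–(e): forbidden (parity, ΔL).
(c)–(d): forbidden (ΔL, ΔJ).
(c)–(e): forbidden (parity, ΔS, ΔL, ΔJ).
(d)–(e): forbidden (ΔS, ΔL, ΔJ).
Allowed pairs: 1 of 10.

1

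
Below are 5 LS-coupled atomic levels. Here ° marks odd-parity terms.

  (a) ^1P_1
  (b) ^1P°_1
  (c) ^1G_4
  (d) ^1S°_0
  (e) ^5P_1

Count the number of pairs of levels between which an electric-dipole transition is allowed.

(a)–(b): allowed.
(a)–(c): forbidden (parity, ΔL, ΔJ).
(a)–(d): allowed.
(a)–(e): forbidden (parity, ΔS).
(b)–(c): forbidden (ΔL, ΔJ).
(b)–(d): forbidden (parity).
(b)–(e): forbidden (ΔS).
(c)–(d): forbidden (ΔL, ΔJ).
(c)–(e): forbidden (parity, ΔS, ΔL, ΔJ).
(d)–(e): forbidden (ΔS).
Allowed pairs: 2 of 10.

2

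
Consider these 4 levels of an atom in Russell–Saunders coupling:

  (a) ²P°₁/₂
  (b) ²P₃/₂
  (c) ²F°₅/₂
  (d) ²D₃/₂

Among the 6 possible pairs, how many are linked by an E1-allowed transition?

3

(a)–(b): allowed.
(a)–(c): forbidden (parity, ΔL, ΔJ).
(a)–(d): allowed.
(b)–(c): forbidden (ΔL).
(b)–(d): forbidden (parity).
(c)–(d): allowed.
Allowed pairs: 3 of 6.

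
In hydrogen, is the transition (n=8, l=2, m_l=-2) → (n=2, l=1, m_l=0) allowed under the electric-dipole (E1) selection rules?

l: 2 → 1 (Δl = -1). Δl = ±1 satisfied.
m_l: -2 → 0 (Δm_l = +2). |Δm_l| ≤ 1 violated.
The transition is electric-dipole forbidden.

forbidden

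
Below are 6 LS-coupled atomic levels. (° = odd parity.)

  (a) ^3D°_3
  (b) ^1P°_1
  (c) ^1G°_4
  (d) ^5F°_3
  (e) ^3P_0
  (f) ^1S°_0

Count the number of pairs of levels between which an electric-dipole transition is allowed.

0

(a)–(b): forbidden (parity, ΔS, ΔJ).
(a)–(c): forbidden (parity, ΔS, ΔL).
(a)–(d): forbidden (parity, ΔS).
(a)–(e): forbidden (ΔJ).
(a)–(f): forbidden (parity, ΔS, ΔL, ΔJ).
(b)–(c): forbidden (parity, ΔL, ΔJ).
(b)–(d): forbidden (parity, ΔS, ΔL, ΔJ).
(b)–(e): forbidden (ΔS).
(b)–(f): forbidden (parity).
(c)–(d): forbidden (parity, ΔS).
(c)–(e): forbidden (ΔS, ΔL, ΔJ).
(c)–(f): forbidden (parity, ΔL, ΔJ).
(d)–(e): forbidden (ΔS, ΔL, ΔJ).
(d)–(f): forbidden (parity, ΔS, ΔL, ΔJ).
(e)–(f): forbidden (ΔS, ΔJ).
Allowed pairs: 0 of 15.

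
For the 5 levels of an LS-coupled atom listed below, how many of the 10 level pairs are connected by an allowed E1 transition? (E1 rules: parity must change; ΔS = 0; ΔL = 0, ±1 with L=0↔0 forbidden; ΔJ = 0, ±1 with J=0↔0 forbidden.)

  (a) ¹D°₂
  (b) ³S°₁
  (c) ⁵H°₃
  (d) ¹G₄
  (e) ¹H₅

0

(a)–(b): forbidden (parity, ΔS, ΔL).
(a)–(c): forbidden (parity, ΔS, ΔL).
(a)–(d): forbidden (ΔL, ΔJ).
(a)–(e): forbidden (ΔL, ΔJ).
(b)–(c): forbidden (parity, ΔS, ΔL, ΔJ).
(b)–(d): forbidden (ΔS, ΔL, ΔJ).
(b)–(e): forbidden (ΔS, ΔL, ΔJ).
(c)–(d): forbidden (ΔS).
(c)–(e): forbidden (ΔS, ΔJ).
(d)–(e): forbidden (parity).
Allowed pairs: 0 of 10.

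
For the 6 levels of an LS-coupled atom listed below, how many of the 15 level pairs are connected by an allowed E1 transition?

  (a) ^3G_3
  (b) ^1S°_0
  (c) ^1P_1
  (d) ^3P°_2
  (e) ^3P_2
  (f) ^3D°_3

3

(a)–(b): forbidden (ΔS, ΔL, ΔJ).
(a)–(c): forbidden (parity, ΔS, ΔL, ΔJ).
(a)–(d): forbidden (ΔL).
(a)–(e): forbidden (parity, ΔL).
(a)–(f): forbidden (ΔL).
(b)–(c): allowed.
(b)–(d): forbidden (parity, ΔS, ΔJ).
(b)–(e): forbidden (ΔS, ΔJ).
(b)–(f): forbidden (parity, ΔS, ΔL, ΔJ).
(c)–(d): forbidden (ΔS).
(c)–(e): forbidden (parity, ΔS).
(c)–(f): forbidden (ΔS, ΔJ).
(d)–(e): allowed.
(d)–(f): forbidden (parity).
(e)–(f): allowed.
Allowed pairs: 3 of 15.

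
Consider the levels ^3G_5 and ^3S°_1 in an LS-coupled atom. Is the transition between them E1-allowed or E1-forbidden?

forbidden

Reading off the term symbols: S 1→1, L 4→0, J 5→1, parity even→odd.
Parity must change: even → odd — ✓.
ΔS = 0: S: 1 → 1 — ✓.
ΔL = 0, ±1 (not L=0↔0): L: 4 → 0, ΔL = -4 — ✗.
ΔJ = 0, ±1 (not J=0↔0): J: 5 → 1, ΔJ = -4 — ✗.
Rule(s) violated: ΔL, ΔJ.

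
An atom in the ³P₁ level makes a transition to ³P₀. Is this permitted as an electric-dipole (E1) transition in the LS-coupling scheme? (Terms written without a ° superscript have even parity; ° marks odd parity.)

Reading off the term symbols: S 1→1, L 1→1, J 1→0, parity even→even.
Parity must change: even → even — violated.
ΔS = 0: S: 1 → 1 — satisfied.
ΔL = 0, ±1 (not L=0↔0): L: 1 → 1, ΔL = +0 — satisfied.
ΔJ = 0, ±1 (not J=0↔0): J: 1 → 0, ΔJ = -1 — satisfied.
Rule(s) violated: parity.

forbidden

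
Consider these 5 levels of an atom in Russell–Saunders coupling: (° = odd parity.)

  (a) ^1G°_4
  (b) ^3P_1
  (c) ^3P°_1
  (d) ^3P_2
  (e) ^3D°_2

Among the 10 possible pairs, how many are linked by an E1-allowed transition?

4

(a)–(b): forbidden (ΔS, ΔL, ΔJ).
(a)–(c): forbidden (parity, ΔS, ΔL, ΔJ).
(a)–(d): forbidden (ΔS, ΔL, ΔJ).
(a)–(e): forbidden (parity, ΔS, ΔL, ΔJ).
(b)–(c): allowed.
(b)–(d): forbidden (parity).
(b)–(e): allowed.
(c)–(d): allowed.
(c)–(e): forbidden (parity).
(d)–(e): allowed.
Allowed pairs: 4 of 10.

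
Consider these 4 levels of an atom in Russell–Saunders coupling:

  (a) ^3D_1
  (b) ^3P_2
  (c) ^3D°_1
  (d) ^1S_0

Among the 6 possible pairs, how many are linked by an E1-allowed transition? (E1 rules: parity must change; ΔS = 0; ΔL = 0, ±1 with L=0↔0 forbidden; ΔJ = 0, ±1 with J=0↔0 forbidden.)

2

(a)–(b): forbidden (parity).
(a)–(c): allowed.
(a)–(d): forbidden (parity, ΔS, ΔL).
(b)–(c): allowed.
(b)–(d): forbidden (parity, ΔS, ΔJ).
(c)–(d): forbidden (ΔS, ΔL).
Allowed pairs: 2 of 6.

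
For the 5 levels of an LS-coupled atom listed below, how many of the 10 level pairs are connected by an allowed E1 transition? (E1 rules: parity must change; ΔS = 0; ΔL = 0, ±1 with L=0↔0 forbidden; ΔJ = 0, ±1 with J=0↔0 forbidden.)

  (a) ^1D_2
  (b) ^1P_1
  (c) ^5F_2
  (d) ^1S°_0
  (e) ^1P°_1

3

(a)–(b): forbidden (parity).
(a)–(c): forbidden (parity, ΔS).
(a)–(d): forbidden (ΔL, ΔJ).
(a)–(e): allowed.
(b)–(c): forbidden (parity, ΔS, ΔL).
(b)–(d): allowed.
(b)–(e): allowed.
(c)–(d): forbidden (ΔS, ΔL, ΔJ).
(c)–(e): forbidden (ΔS, ΔL).
(d)–(e): forbidden (parity).
Allowed pairs: 3 of 10.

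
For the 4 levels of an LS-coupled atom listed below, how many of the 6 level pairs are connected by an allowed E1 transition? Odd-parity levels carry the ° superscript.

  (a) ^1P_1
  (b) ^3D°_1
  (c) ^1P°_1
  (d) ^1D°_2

(a)–(b): forbidden (ΔS).
(a)–(c): allowed.
(a)–(d): allowed.
(b)–(c): forbidden (parity, ΔS).
(b)–(d): forbidden (parity, ΔS).
(c)–(d): forbidden (parity).
Allowed pairs: 2 of 6.

2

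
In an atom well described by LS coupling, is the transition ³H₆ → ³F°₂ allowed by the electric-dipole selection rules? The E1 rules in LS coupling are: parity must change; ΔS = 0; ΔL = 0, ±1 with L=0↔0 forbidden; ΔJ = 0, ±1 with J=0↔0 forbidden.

forbidden

ΔJ = 0, ±1 (not J=0↔0): J: 6 → 2, ΔJ = -4 — fails.
Parity must change: even → odd — passes.
ΔS = 0: S: 1 → 1 — passes.
ΔL = 0, ±1 (not L=0↔0): L: 5 → 3, ΔL = -2 — fails.
Rule(s) violated: ΔL, ΔJ.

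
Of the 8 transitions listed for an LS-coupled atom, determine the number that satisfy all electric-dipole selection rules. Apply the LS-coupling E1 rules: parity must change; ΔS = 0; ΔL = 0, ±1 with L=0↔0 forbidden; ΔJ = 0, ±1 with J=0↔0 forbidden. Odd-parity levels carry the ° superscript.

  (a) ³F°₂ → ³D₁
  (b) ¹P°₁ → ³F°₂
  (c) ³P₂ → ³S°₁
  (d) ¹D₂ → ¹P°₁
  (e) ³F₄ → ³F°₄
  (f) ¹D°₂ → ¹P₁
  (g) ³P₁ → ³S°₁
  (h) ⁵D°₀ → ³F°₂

6

(a) allowed
(b) forbidden (parity, ΔS, ΔL fail)
(c) allowed
(d) allowed
(e) allowed
(f) allowed
(g) allowed
(h) forbidden (parity, ΔS, ΔJ fail)
Total allowed: 6 of 8.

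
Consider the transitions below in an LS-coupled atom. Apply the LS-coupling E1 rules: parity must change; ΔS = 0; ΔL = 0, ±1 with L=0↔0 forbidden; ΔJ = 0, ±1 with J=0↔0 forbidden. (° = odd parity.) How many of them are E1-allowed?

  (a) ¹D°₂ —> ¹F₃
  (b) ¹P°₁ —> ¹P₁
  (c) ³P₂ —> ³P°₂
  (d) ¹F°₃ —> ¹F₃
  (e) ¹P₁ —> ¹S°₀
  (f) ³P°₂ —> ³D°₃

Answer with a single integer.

(a) allowed
(b) allowed
(c) allowed
(d) allowed
(e) allowed
(f) forbidden (parity fails)
Total allowed: 5 of 6.

5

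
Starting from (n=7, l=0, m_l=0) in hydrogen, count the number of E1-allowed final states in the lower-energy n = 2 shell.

E1 requires Δl = ±1, so l_f ∈ {-1, 1}; with 0 ≤ l_f ≤ n_f−1 = 1, the allowed l_f values are {1}.
For l_f = 1: m_f ∈ {m_i−1, m_i, m_i+1} ∩ [−1, 1] = {-1, 0, 1} → 3 states.
Total: 3.

3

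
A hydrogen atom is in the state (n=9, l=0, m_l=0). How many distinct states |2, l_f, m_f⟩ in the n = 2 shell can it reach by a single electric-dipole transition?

E1 requires Δl = ±1, so l_f ∈ {-1, 1}; with 0 ≤ l_f ≤ n_f−1 = 1, the allowed l_f values are {1}.
For l_f = 1: m_f ∈ {m_i−1, m_i, m_i+1} ∩ [−1, 1] = {-1, 0, 1} → 3 states.
Total: 3.

3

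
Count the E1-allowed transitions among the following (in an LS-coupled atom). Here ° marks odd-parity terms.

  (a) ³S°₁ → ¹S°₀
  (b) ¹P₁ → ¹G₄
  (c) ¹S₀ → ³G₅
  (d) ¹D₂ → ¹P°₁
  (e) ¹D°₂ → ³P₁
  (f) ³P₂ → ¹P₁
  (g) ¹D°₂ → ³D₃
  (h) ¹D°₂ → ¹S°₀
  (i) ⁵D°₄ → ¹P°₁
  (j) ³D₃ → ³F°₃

2

(a) forbidden (parity, ΔS, ΔL fail)
(b) forbidden (parity, ΔL, ΔJ fail)
(c) forbidden (parity, ΔS, ΔL, ΔJ fail)
(d) allowed
(e) forbidden (ΔS fails)
(f) forbidden (parity, ΔS fail)
(g) forbidden (ΔS fails)
(h) forbidden (parity, ΔL, ΔJ fail)
(i) forbidden (parity, ΔS, ΔJ fail)
(j) allowed
Total allowed: 2 of 10.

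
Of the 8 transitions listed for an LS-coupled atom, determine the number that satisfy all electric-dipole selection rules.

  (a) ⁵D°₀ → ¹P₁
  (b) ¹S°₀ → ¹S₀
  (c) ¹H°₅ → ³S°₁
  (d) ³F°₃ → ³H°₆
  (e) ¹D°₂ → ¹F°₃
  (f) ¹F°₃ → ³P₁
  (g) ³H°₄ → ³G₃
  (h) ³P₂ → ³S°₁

2

(a) forbidden (ΔS fails)
(b) forbidden (ΔL, ΔJ fail)
(c) forbidden (parity, ΔS, ΔL, ΔJ fail)
(d) forbidden (parity, ΔL, ΔJ fail)
(e) forbidden (parity fails)
(f) forbidden (ΔS, ΔL, ΔJ fail)
(g) allowed
(h) allowed
Total allowed: 2 of 8.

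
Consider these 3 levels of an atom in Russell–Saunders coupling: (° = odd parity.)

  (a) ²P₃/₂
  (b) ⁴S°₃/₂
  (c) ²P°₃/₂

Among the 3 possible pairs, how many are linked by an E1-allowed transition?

1

(a)–(b): forbidden (ΔS).
(a)–(c): allowed.
(b)–(c): forbidden (parity, ΔS).
Allowed pairs: 1 of 3.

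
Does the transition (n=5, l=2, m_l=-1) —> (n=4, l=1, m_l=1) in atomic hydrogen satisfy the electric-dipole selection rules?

forbidden

Δl = 1 − 2 = -1; the E1 rule Δl = ±1 is ok.
Δm_l = 1 − (-1) = +2. E1 requires Δm_l = 0, ±1: fails.
The transition is electric-dipole forbidden.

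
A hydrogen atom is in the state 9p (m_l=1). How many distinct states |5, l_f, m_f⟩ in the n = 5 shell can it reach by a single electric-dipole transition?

E1 requires Δl = ±1, so l_f ∈ {0, 2}; with 0 ≤ l_f ≤ n_f−1 = 4, the allowed l_f values are {0, 2}.
For l_f = 0: m_f ∈ {m_i−1, m_i, m_i+1} ∩ [−0, 0] = {0} → 1 state.
For l_f = 2: m_f ∈ {m_i−1, m_i, m_i+1} ∩ [−2, 2] = {0, 1, 2} → 3 states.
Total: 4.

4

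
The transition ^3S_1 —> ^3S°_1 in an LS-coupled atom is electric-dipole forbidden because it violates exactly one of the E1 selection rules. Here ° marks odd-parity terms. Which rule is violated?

ΔS = 0: S: 1 → 1 — ✓.
Parity must change: even → odd — ✓.
ΔL = 0, ±1 (not L=0↔0): L: 0 → 0, ΔL = +0 — ✗.
ΔJ = 0, ±1 (not J=0↔0): J: 1 → 1, ΔJ = +0 — ✓.

the L=0 ↔ L=0 exclusion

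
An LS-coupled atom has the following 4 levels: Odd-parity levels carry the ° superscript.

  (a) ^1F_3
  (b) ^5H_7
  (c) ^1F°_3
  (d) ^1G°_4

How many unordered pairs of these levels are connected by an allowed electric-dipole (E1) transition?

2

(a)–(b): forbidden (parity, ΔS, ΔL, ΔJ).
(a)–(c): allowed.
(a)–(d): allowed.
(b)–(c): forbidden (ΔS, ΔL, ΔJ).
(b)–(d): forbidden (ΔS, ΔJ).
(c)–(d): forbidden (parity).
Allowed pairs: 2 of 6.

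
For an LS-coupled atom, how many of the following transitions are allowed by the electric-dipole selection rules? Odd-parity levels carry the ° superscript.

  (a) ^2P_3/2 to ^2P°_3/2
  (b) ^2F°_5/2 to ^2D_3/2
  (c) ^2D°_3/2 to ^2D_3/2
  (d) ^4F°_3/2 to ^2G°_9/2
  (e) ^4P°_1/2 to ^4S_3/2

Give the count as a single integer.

(a) allowed
(b) allowed
(c) allowed
(d) forbidden (parity, ΔS, ΔJ fail)
(e) allowed
Total allowed: 4 of 5.

4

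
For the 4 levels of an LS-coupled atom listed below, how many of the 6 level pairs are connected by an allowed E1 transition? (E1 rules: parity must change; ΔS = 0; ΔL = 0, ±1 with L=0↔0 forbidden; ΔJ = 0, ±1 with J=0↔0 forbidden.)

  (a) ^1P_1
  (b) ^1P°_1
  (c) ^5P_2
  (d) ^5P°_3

2

(a)–(b): allowed.
(a)–(c): forbidden (parity, ΔS).
(a)–(d): forbidden (ΔS, ΔJ).
(b)–(c): forbidden (ΔS).
(b)–(d): forbidden (parity, ΔS, ΔJ).
(c)–(d): allowed.
Allowed pairs: 2 of 6.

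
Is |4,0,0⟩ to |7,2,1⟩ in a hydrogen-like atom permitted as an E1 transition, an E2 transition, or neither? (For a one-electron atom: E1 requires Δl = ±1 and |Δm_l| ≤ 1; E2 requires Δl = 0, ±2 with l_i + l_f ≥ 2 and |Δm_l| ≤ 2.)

E2

Δl = 2 − 0 = +2; l_i + l_f = 2.
Δm_l = +1.
E1 (Δl = ±1, |Δm_l| ≤ 1): not satisfied.
E2 (Δl = 0,±2, l_i+l_f ≥ 2, |Δm_l| ≤ 2): satisfied.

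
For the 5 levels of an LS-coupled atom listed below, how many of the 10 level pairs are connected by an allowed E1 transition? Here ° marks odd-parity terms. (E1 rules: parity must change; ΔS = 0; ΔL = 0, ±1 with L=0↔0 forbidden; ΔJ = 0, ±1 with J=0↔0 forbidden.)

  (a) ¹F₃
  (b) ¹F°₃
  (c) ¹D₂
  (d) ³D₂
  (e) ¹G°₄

(a)–(b): allowed.
(a)–(c): forbidden (parity).
(a)–(d): forbidden (parity, ΔS).
(a)–(e): allowed.
(b)–(c): allowed.
(b)–(d): forbidden (ΔS).
(b)–(e): forbidden (parity).
(c)–(d): forbidden (parity, ΔS).
(c)–(e): forbidden (ΔL, ΔJ).
(d)–(e): forbidden (ΔS, ΔL, ΔJ).
Allowed pairs: 3 of 10.

3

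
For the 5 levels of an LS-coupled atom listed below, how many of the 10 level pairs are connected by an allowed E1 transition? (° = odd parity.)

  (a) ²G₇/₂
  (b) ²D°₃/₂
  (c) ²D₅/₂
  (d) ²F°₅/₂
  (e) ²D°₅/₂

(a)–(b): forbidden (ΔL, ΔJ).
(a)–(c): forbidden (parity, ΔL).
(a)–(d): allowed.
(a)–(e): forbidden (ΔL).
(b)–(c): allowed.
(b)–(d): forbidden (parity).
(b)–(e): forbidden (parity).
(c)–(d): allowed.
(c)–(e): allowed.
(d)–(e): forbidden (parity).
Allowed pairs: 4 of 10.

4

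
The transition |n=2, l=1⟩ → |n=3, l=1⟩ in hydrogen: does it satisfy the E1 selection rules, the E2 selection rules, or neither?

Δl = 1 − 1 = +0; l_i + l_f = 2.
E1 (Δl = ±1): not satisfied.
E2 (Δl = 0,±2, l_i+l_f ≥ 2): satisfied.

E2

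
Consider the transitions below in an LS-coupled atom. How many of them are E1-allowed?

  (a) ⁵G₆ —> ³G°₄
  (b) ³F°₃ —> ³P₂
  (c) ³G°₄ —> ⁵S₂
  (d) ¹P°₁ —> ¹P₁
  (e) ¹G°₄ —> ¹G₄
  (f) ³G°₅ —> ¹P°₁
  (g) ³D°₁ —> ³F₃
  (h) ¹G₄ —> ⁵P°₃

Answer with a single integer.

2

(a) forbidden (ΔS, ΔJ fail)
(b) forbidden (ΔL fails)
(c) forbidden (ΔS, ΔL, ΔJ fail)
(d) allowed
(e) allowed
(f) forbidden (parity, ΔS, ΔL, ΔJ fail)
(g) forbidden (ΔJ fails)
(h) forbidden (ΔS, ΔL fail)
Total allowed: 2 of 8.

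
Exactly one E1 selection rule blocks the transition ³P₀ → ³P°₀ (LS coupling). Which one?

the J=0 ↔ J=0 exclusion

Initial level: S=1, L=1, J=0, parity even. Final level: S=1, L=1, J=0, parity odd.
ΔJ = 0, ±1 (not J=0↔0): J: 0 → 0, ΔJ = +0 — fails.
ΔL = 0, ±1 (not L=0↔0): L: 1 → 1, ΔL = +0 — ok.
Parity must change: even → odd — ok.
ΔS = 0: S: 1 → 1 — ok.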